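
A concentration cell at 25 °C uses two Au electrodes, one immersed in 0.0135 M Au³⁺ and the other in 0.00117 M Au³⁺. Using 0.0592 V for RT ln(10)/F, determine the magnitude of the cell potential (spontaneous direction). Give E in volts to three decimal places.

+0.021 V

For a concentration cell E°cell = 0. The 0.0135 M side is the cathode (reduction is favoured where [Au³⁺] is higher).
With n = 3, E = −(0.0592/3) log([Au³⁺]ₐₙ/[Au³⁺]꜀ₐₜ) = −(0.0592/3) log(0.00117/0.0135) = −(0.0592/3)(-1.062) = +0.021 V.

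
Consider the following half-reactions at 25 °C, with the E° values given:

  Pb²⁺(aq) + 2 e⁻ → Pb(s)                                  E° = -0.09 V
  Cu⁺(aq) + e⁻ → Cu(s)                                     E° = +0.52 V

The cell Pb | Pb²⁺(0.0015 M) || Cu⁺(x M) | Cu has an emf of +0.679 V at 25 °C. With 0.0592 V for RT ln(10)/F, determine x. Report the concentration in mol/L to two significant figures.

Cu⁺/Cu is the cathode, Pb²⁺/Pb the anode: E°cell = +0.61 V, n = 2.
Overall reaction: 2 Cu⁺(aq) + Pb(s) → 2 Cu(s) + Pb²⁺(aq); Q = [Pb²⁺]^1/[Cu⁺]^2.
From E = E° − (0.0592/n) log Q: log Q = (E° − E)·n/0.0592 = (+0.61 − (+0.679))·2/0.0592 = -2.3311.
So 2·log[Cu⁺] = 1·log(0.0015) − log Q = -2.8239 − (-2.3311) = -0.4928; log[Cu⁺] = -0.4928 / 2 = -0.2464; [Cu⁺] = 10^(-0.2464) ≈ 0.57 M.

0.57 M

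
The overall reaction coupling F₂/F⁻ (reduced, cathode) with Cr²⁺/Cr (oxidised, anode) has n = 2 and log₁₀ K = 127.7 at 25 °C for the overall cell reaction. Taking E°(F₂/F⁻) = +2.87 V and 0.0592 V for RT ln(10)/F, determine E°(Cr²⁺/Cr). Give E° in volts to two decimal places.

-0.91 V

E°cell = (0.0592/n)·log K = (0.0592/2)(127.7) = +3.780 V.
Since F₂/F⁻ is the cathode and Cr²⁺/Cr the anode, E°cell = E°(F₂/F⁻) − E°(Cr²⁺/Cr).
So E°(Cr²⁺/Cr) = E°(F₂/F⁻) − E°cell = (+2.87) − (+3.780) = -0.91 V.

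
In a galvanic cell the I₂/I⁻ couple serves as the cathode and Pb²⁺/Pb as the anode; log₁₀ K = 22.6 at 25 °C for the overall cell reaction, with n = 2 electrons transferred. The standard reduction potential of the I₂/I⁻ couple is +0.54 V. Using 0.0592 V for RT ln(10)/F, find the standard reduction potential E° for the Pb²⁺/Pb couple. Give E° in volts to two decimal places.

-0.13 V

E°cell = (0.0592/n)·log K = (0.0592/2)(22.6) = +0.669 V.
Since I₂/I⁻ is the cathode and Pb²⁺/Pb the anode, E°cell = E°(I₂/I⁻) − E°(Pb²⁺/Pb).
So E°(Pb²⁺/Pb) = E°(I₂/I⁻) − E°cell = (+0.54) − (+0.669) = -0.13 V.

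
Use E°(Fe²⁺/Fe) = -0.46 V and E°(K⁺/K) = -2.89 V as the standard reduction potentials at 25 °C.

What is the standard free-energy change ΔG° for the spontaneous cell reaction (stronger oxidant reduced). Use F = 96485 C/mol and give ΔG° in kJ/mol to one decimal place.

-468.9 kJ/mol

Fe²⁺/Fe (E° = -0.46 V) is the cathode; K⁺/K (E° = -2.89 V) is the anode, so E°cell = +2.43 V.
Balancing electrons gives n = 2 (lcm of 2 and 1).
ΔG° = −nFE° = −(2)(96485)(+2.43) = -468,917 J = -468.9 kJ/mol.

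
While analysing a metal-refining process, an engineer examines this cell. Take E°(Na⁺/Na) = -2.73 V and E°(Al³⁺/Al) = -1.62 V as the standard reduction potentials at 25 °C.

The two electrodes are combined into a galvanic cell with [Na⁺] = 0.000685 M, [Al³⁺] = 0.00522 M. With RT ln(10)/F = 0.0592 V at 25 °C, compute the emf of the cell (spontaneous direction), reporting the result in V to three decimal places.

+1.252 V

Al³⁺/Al is the cathode (higher E°), Na⁺/Na the anode: E°cell = -1.62 − (-2.73) = +1.11 V, n = 3.
Overall: Al³⁺(aq) + 3 Na(s) → Al(s) + 3 Na⁺(aq)
Q = [Na⁺]^3 / ([Al³⁺]); log Q = -7.211.
E = E° − (0.0592/n) log Q = +1.11 − (0.0592/3)(-7.211) = +1.252 V.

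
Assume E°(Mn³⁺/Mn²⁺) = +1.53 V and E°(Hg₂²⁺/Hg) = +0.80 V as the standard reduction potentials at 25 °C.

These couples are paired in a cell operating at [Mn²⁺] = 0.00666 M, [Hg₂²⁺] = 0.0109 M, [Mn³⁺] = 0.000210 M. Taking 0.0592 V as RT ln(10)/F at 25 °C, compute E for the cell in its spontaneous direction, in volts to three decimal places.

Mn³⁺/Mn²⁺ is the cathode (higher E°), Hg₂²⁺/Hg the anode: E°cell = +1.53 − (+0.80) = +0.73 V, n = 2.
Overall: 2 Mn³⁺(aq) + 2 Hg(l) → 2 Mn²⁺(aq) + Hg₂²⁺(aq)
Q = [Mn²⁺]^2·[Hg₂²⁺] / ([Mn³⁺]^2); log Q = 1.040.
E = E° − (0.0592/n) log Q = +0.73 − (0.0592/2)(1.040) = +0.699 V.

+0.699 V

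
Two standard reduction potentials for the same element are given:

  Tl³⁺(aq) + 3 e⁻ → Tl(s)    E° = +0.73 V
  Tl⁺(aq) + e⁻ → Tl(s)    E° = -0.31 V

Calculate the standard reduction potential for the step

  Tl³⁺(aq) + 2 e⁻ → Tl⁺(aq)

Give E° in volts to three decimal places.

+1.250 V

Sequential free energies add, so n₃E°₃ = n₁E°₁ + n₂E°₂.
With n₃ = 3, and the known step contributing 1×(-0.31) V, the unknown satisfies 2·E° = 3×(+0.73) − 1×(-0.31) = +2.500.
E° = +2.500 / 2 = +1.250 V.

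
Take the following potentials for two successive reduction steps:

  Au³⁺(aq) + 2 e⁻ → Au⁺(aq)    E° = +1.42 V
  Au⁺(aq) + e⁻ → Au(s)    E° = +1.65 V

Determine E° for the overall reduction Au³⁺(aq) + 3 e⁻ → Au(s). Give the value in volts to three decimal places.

Standard free energies of sequential steps add: ΔG°₃ = ΔG°₁ + ΔG°₂, so n₃E°₃ = n₁E°₁ + n₂E°₂.
E°₃ = (2×+1.42 + 1×+1.65) / 3 = (+4.490) / 3 = +1.497 V.

+1.497 V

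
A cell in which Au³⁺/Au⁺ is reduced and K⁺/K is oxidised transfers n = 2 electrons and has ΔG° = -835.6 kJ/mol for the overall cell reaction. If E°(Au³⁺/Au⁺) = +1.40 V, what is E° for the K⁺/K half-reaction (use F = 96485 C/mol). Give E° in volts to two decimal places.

E°cell = −ΔG°/(nF) = −(-835.6×10³)/((2)(96485)) = +4.330 V.
Since Au³⁺/Au⁺ is the cathode and K⁺/K the anode, E°cell = E°(Au³⁺/Au⁺) − E°(K⁺/K).
So E°(K⁺/K) = E°(Au³⁺/Au⁺) − E°cell = (+1.40) − (+4.330) = -2.93 V.

-2.93 V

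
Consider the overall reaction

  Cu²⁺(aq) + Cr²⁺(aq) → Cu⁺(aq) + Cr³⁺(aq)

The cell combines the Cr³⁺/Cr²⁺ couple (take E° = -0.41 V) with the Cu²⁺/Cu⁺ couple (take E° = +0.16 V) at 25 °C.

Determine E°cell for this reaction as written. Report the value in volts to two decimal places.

+0.57 V

The Cu²⁺/Cu⁺ couple has the higher reduction potential, so it is the cathode; Cr³⁺/Cr²⁺ is oxidised at the anode.
E°cell = E°(cathode) − E°(anode) = (+0.16) − (-0.41) = +0.57 V.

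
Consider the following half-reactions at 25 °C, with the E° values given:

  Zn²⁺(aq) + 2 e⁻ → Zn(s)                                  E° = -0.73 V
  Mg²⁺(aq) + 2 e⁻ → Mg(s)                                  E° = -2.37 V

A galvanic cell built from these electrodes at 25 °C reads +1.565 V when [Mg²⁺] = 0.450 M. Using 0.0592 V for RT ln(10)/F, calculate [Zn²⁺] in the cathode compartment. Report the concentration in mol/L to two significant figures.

0.0013 M

Zn²⁺/Zn is the cathode, Mg²⁺/Mg the anode: E°cell = +1.64 V, n = 2.
Overall reaction: Zn²⁺(aq) + Mg(s) → Zn(s) + Mg²⁺(aq); Q = [Mg²⁺]^1/[Zn²⁺]^1.
From E = E° − (0.0592/n) log Q: log Q = (E° − E)·n/0.0592 = (+1.64 − (+1.565))·2/0.0592 = 2.5338.
So 1·log[Zn²⁺] = 1·log(0.45) − log Q = -0.3468 − (2.5338) = -2.8806; [Zn²⁺] = 10^(-2.8806) ≈ 0.0013 M.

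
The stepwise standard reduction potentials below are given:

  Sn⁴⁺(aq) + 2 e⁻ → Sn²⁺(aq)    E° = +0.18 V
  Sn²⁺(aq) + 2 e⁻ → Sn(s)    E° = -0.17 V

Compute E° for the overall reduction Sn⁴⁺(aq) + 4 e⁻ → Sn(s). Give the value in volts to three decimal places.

Since ΔG° = −nFE° is additive over sequential reductions, n₃E°₃ = n₁E°₁ + n₂E°₂.
E°₃ = (2×+0.18 + 2×-0.17) / 4 = (+0.020) / 4 = +0.005 V.

+0.005 V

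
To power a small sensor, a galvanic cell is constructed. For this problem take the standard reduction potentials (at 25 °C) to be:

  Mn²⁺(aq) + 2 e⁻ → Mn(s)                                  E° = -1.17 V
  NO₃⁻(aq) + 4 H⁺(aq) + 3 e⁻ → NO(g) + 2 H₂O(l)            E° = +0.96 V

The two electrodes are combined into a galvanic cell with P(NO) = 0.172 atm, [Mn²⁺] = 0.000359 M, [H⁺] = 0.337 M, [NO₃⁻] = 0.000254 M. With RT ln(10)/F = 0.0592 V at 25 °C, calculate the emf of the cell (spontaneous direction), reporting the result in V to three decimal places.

NO₃⁻/NO is the cathode (higher E°), Mn²⁺/Mn the anode: E°cell = +0.96 − (-1.17) = +2.13 V, n = 6.
Overall: 2 NO₃⁻(aq) + 8 H⁺(aq) + 3 Mn(s) → 2 NO(g) + 4 H₂O(l) + 3 Mn²⁺(aq)
Q = P(NO)^2·[Mn²⁺]^3 / ([NO₃⁻]^2·[H⁺]^8); log Q = -0.894.
E = E° − (0.0592/n) log Q = +2.13 − (0.0592/6)(-0.894) = +2.139 V.

+2.139 V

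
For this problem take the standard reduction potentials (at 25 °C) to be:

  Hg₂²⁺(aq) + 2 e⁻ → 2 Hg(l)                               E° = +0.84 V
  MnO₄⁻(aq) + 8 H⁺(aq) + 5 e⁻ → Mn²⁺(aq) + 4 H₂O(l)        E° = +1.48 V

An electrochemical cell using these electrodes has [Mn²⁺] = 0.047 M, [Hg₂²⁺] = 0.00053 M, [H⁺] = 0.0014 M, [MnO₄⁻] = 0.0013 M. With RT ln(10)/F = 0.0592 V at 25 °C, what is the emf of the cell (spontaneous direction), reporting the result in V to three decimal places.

MnO₄⁻/Mn²⁺ is the cathode (higher E°), Hg₂²⁺/Hg the anode: E°cell = +1.48 − (+0.84) = +0.64 V, n = 10.
Overall: 2 MnO₄⁻(aq) + 16 H⁺(aq) + 10 Hg(l) → 2 Mn²⁺(aq) + 8 H₂O(l) + 5 Hg₂²⁺(aq)
Q = [Mn²⁺]^2·[Hg₂²⁺]^5 / ([MnO₄⁻]^2·[H⁺]^16); log Q = 32.400.
E = E° − (0.0592/n) log Q = +0.64 − (0.0592/10)(32.400) = +0.448 V.

+0.448 V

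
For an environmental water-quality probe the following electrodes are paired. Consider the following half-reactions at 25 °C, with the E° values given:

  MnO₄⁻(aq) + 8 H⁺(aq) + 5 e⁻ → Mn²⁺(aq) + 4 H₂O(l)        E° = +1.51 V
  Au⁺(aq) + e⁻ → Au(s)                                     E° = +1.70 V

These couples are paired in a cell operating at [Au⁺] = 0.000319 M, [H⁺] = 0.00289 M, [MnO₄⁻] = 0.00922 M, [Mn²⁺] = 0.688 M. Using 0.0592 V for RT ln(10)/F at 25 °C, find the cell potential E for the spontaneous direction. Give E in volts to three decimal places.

+0.246 V

Au⁺/Au is the cathode (higher E°), MnO₄⁻/Mn²⁺ the anode: E°cell = +1.70 − (+1.51) = +0.19 V, n = 5.
Overall: 5 Au⁺(aq) + Mn²⁺(aq) + 4 H₂O(l) → 5 Au(s) + MnO₄⁻(aq) + 8 H⁺(aq)
Q = [MnO₄⁻]·[H⁺]^8 / ([Au⁺]^5·[Mn²⁺]); log Q = -4.705.
E = E° − (0.0592/n) log Q = +0.19 − (0.0592/5)(-4.705) = +0.246 V.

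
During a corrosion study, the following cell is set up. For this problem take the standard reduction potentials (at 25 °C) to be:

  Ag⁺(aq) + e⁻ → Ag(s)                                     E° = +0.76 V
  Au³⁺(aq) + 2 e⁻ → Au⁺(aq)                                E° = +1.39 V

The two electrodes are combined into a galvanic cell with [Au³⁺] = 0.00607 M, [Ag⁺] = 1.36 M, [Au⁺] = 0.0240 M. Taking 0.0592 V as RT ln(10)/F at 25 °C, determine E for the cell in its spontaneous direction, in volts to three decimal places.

+0.604 V

Au³⁺/Au⁺ is the cathode (higher E°), Ag⁺/Ag the anode: E°cell = +1.39 − (+0.76) = +0.63 V, n = 2.
Overall: Au³⁺(aq) + 2 Ag(s) → Au⁺(aq) + 2 Ag⁺(aq)
Q = [Au⁺]·[Ag⁺]^2 / ([Au³⁺]); log Q = 0.864.
E = E° − (0.0592/n) log Q = +0.63 − (0.0592/2)(0.864) = +0.604 V.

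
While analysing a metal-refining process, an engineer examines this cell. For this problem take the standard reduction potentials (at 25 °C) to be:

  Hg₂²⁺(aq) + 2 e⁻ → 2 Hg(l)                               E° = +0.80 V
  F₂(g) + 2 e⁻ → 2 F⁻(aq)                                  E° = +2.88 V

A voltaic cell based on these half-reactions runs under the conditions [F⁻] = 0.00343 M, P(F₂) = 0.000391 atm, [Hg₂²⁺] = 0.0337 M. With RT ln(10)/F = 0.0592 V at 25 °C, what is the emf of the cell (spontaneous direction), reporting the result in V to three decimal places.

F₂/F⁻ is the cathode (higher E°), Hg₂²⁺/Hg the anode: E°cell = +2.88 − (+0.80) = +2.08 V, n = 2.
Overall: F₂(g) + 2 Hg(l) → 2 F⁻(aq) + Hg₂²⁺(aq)
Q = [F⁻]^2·[Hg₂²⁺] / (P(F₂)); log Q = -2.994.
E = E° − (0.0592/n) log Q = +2.08 − (0.0592/2)(-2.994) = +2.169 V.

+2.169 V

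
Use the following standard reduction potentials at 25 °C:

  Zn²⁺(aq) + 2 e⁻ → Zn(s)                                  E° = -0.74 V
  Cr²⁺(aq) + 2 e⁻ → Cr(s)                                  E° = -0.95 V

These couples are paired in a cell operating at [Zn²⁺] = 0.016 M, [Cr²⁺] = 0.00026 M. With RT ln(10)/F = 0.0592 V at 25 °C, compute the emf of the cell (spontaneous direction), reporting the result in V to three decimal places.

+0.263 V

Zn²⁺/Zn is the cathode (higher E°), Cr²⁺/Cr the anode: E°cell = -0.74 − (-0.95) = +0.21 V, n = 2.
Overall: Zn²⁺(aq) + Cr(s) → Zn(s) + Cr²⁺(aq)
Q = [Cr²⁺] / ([Zn²⁺]); log Q = -1.789.
E = E° − (0.0592/n) log Q = +0.21 − (0.0592/2)(-1.789) = +0.263 V.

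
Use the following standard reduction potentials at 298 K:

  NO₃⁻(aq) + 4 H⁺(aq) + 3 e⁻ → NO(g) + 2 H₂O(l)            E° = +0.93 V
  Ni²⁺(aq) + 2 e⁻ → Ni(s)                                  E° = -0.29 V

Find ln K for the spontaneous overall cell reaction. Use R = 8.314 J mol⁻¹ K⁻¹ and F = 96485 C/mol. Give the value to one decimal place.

Cathode: NO₃⁻/NO; anode: Ni²⁺/Ni. E°cell = (+0.93) − (-0.29) = +1.22 V, with n = 6.
ΔG° = −nFE° = −RT ln K, so ln K = nFE°/(RT) = (6)(96485)(+1.22) / ((8.314)(298)) = 285.065.

285.1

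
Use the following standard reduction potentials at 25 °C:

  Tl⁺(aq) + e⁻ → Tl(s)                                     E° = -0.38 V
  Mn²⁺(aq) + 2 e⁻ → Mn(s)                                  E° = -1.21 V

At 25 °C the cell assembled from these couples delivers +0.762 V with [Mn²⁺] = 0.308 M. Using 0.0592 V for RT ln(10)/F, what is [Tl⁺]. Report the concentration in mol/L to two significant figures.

Tl⁺/Tl is the cathode, Mn²⁺/Mn the anode: E°cell = +0.83 V, n = 2.
Overall reaction: 2 Tl⁺(aq) + Mn(s) → 2 Tl(s) + Mn²⁺(aq); Q = [Mn²⁺]^1/[Tl⁺]^2.
From E = E° − (0.0592/n) log Q: log Q = (E° − E)·n/0.0592 = (+0.83 − (+0.762))·2/0.0592 = 2.2973.
So 2·log[Tl⁺] = 1·log(0.308) − log Q = -0.5114 − (2.2973) = -2.8087; log[Tl⁺] = -2.8087 / 2 = -1.4043; [Tl⁺] = 10^(-1.4043) ≈ 0.039 M.

0.039 M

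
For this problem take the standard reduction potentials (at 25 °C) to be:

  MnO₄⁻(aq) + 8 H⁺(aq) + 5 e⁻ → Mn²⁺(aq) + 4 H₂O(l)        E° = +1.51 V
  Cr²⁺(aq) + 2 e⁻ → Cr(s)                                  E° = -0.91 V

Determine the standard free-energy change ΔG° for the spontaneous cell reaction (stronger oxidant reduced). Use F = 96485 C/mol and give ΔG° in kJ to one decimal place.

-2334.9 kJ

MnO₄⁻/Mn²⁺ (E° = +1.51 V) is the cathode; Cr²⁺/Cr (E° = -0.91 V) is the anode, so E°cell = +2.42 V.
Balancing electrons gives n = 10 (lcm of 5 and 2).
ΔG° = −nFE° = −(10)(96485)(+2.42) = -2,334,937 J = -2334.9 kJ.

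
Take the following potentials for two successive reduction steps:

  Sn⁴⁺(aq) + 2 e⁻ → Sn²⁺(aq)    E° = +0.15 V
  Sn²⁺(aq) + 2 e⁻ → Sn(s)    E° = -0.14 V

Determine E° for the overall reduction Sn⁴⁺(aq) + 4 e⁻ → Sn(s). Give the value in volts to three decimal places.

Standard free energies of sequential steps add: ΔG°₃ = ΔG°₁ + ΔG°₂, so n₃E°₃ = n₁E°₁ + n₂E°₂.
E°₃ = (2×+0.15 + 2×-0.14) / 4 = (+0.020) / 4 = +0.005 V.

+0.005 V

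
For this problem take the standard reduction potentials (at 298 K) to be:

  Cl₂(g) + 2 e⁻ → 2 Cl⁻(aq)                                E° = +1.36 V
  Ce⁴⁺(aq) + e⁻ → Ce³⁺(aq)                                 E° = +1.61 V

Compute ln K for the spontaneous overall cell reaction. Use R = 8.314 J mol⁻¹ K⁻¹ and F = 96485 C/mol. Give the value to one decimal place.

Cathode: Ce⁴⁺/Ce³⁺; anode: Cl₂/Cl⁻. E°cell = (+1.61) − (+1.36) = +0.25 V, with n = 2.
ΔG° = −nFE° = −RT ln K, so ln K = nFE°/(RT) = (2)(96485)(+0.25) / ((8.314)(298)) = 19.472.

19.5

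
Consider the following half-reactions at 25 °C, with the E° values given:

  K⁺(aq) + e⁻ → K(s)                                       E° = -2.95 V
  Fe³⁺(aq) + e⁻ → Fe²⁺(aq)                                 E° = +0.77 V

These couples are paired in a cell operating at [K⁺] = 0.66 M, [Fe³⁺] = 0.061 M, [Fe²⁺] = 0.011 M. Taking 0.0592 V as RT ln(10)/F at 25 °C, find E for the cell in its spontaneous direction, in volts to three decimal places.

+3.775 V

Fe³⁺/Fe²⁺ is the cathode (higher E°), K⁺/K the anode: E°cell = +0.77 − (-2.95) = +3.72 V, n = 1.
Overall: Fe³⁺(aq) + K(s) → Fe²⁺(aq) + K⁺(aq)
Q = [Fe²⁺]·[K⁺] / ([Fe³⁺]); log Q = -0.924.
E = E° − (0.0592/n) log Q = +3.72 − (0.0592/1)(-0.924) = +3.775 V.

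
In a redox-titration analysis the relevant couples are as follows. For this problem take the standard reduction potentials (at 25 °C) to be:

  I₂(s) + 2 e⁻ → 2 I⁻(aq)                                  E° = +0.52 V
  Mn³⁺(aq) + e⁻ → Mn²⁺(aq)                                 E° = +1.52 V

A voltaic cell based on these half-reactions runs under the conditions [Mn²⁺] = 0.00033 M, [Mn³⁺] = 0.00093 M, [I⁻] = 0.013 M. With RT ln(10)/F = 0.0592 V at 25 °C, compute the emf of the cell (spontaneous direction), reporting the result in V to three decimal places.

Mn³⁺/Mn²⁺ is the cathode (higher E°), I₂/I⁻ the anode: E°cell = +1.52 − (+0.52) = +1.00 V, n = 2.
Overall: 2 Mn³⁺(aq) + 2 I⁻(aq) → 2 Mn²⁺(aq) + I₂(s)
Q = [Mn²⁺]^2 / ([Mn³⁺]^2·[I⁻]^2); log Q = 2.872.
E = E° − (0.0592/n) log Q = +1.00 − (0.0592/2)(2.872) = +0.915 V.

+0.915 V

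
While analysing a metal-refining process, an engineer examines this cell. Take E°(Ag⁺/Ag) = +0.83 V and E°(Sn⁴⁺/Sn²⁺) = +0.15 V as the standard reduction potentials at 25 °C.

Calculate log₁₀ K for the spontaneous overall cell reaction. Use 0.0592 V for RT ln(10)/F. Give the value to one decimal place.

Cathode: Ag⁺/Ag; anode: Sn⁴⁺/Sn²⁺. E°cell = +0.68 V, n = 2.
log K = nE°cell / 0.0592 = (2)(+0.68) / 0.0592 = 23.0.

23.0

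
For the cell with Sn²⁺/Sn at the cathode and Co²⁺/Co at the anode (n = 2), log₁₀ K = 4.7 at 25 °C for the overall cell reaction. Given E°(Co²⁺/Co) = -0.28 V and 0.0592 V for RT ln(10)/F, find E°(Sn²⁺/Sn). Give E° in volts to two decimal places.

-0.14 V

E°cell = (0.0592/n)·log K = (0.0592/2)(4.7) = +0.139 V.
Since Sn²⁺/Sn is the cathode and Co²⁺/Co the anode, E°cell = E°(Sn²⁺/Sn) − E°(Co²⁺/Co).
So E°(Sn²⁺/Sn) = E°cell + E°(Co²⁺/Co) = +0.139 + (-0.28) = -0.14 V.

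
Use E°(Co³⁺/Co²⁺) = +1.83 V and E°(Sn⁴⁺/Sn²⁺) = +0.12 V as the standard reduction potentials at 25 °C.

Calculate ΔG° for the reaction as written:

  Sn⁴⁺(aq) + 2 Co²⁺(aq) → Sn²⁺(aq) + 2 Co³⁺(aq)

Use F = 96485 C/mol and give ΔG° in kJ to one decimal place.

+330.0 kJ

As written, Sn⁴⁺/Sn²⁺ is reduced (cathode) and Co³⁺/Co²⁺ is oxidised (anode), so E°cell = (+0.12) − (+1.83) = -1.71 V.
Balancing electrons gives n = 2.
ΔG° = −nFE° = −(2)(96485)(-1.71) = 329,979 J = +330.0 kJ.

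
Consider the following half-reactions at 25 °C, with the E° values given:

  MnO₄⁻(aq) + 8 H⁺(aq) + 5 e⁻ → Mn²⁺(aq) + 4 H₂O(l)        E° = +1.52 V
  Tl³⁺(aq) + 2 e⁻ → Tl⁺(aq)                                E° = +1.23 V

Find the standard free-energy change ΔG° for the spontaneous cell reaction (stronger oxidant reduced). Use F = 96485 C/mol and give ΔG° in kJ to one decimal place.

MnO₄⁻/Mn²⁺ (E° = +1.52 V) is the cathode; Tl³⁺/Tl⁺ (E° = +1.23 V) is the anode, so E°cell = +0.29 V.
Balancing electrons gives n = 10 (lcm of 5 and 2).
ΔG° = −nFE° = −(10)(96485)(+0.29) = -279,806 J = -279.8 kJ.

-279.8 kJ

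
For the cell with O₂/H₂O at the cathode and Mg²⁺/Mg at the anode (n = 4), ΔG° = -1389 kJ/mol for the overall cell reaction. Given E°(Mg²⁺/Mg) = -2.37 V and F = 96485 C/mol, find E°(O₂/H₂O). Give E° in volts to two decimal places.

+1.23 V

E°cell = −ΔG°/(nF) = −(-1389×10³)/((4)(96485)) = +3.599 V.
Since O₂/H₂O is the cathode and Mg²⁺/Mg the anode, E°cell = E°(O₂/H₂O) − E°(Mg²⁺/Mg).
So E°(O₂/H₂O) = E°cell + E°(Mg²⁺/Mg) = +3.599 + (-2.37) = +1.23 V.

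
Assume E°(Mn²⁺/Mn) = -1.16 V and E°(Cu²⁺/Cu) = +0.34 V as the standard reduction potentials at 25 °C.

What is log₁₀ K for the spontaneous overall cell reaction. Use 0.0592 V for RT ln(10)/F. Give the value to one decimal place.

50.7

Cathode: Cu²⁺/Cu; anode: Mn²⁺/Mn. E°cell = +1.50 V, n = 2.
log K = nE°cell / 0.0592 = (2)(+1.50) / 0.0592 = 50.7.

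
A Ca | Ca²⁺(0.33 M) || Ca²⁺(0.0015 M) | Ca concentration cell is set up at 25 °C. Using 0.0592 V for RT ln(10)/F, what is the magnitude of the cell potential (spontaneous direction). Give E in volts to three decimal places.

+0.069 V

For a concentration cell E°cell = 0. The 0.33 M side is the cathode (reduction is favoured where [Ca²⁺] is higher).
With n = 2, E = −(0.0592/2) log([Ca²⁺]ₐₙ/[Ca²⁺]꜀ₐₜ) = −(0.0592/2) log(0.0015/0.33) = −(0.0592/2)(-2.342) = +0.069 V.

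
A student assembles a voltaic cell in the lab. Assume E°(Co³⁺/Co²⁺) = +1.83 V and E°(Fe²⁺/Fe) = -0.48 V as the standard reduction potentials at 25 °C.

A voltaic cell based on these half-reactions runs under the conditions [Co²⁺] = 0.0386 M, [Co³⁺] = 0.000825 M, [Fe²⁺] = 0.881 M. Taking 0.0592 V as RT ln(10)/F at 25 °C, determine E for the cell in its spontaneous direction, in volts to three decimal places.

+2.213 V

Co³⁺/Co²⁺ is the cathode (higher E°), Fe²⁺/Fe the anode: E°cell = +1.83 − (-0.48) = +2.31 V, n = 2.
Overall: 2 Co³⁺(aq) + Fe(s) → 2 Co²⁺(aq) + Fe²⁺(aq)
Q = [Co²⁺]^2·[Fe²⁺] / ([Co³⁺]^2); log Q = 3.285.
E = E° − (0.0592/n) log Q = +2.31 − (0.0592/2)(3.285) = +2.213 V.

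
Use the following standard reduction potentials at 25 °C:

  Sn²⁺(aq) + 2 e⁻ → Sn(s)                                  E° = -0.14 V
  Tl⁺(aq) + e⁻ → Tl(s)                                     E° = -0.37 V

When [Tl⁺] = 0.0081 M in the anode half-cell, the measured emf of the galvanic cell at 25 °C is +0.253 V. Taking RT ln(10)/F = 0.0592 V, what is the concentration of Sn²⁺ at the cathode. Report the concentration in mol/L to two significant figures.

0.00039 M

Sn²⁺/Sn is the cathode, Tl⁺/Tl the anode: E°cell = +0.23 V, n = 2.
Overall reaction: Sn²⁺(aq) + 2 Tl(s) → Sn(s) + 2 Tl⁺(aq); Q = [Tl⁺]^2/[Sn²⁺]^1.
From E = E° − (0.0592/n) log Q: log Q = (E° − E)·n/0.0592 = (+0.23 − (+0.253))·2/0.0592 = -0.7770.
So 1·log[Sn²⁺] = 2·log(0.0081) − log Q = -4.1830 − (-0.7770) = -3.4060; [Sn²⁺] = 10^(-3.4060) ≈ 0.00039 M.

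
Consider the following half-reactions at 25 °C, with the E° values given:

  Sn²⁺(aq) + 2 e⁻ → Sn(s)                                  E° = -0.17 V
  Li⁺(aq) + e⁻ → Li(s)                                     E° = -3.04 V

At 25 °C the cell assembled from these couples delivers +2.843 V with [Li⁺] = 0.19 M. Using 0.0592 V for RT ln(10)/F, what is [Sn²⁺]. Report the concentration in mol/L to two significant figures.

0.0044 M

Sn²⁺/Sn is the cathode, Li⁺/Li the anode: E°cell = +2.87 V, n = 2.
Overall reaction: Sn²⁺(aq) + 2 Li(s) → Sn(s) + 2 Li⁺(aq); Q = [Li⁺]^2/[Sn²⁺]^1.
From E = E° − (0.0592/n) log Q: log Q = (E° − E)·n/0.0592 = (+2.87 − (+2.843))·2/0.0592 = 0.9122.
So 1·log[Sn²⁺] = 2·log(0.19) − log Q = -1.4425 − (0.9122) = -2.3547; [Sn²⁺] = 10^(-2.3547) ≈ 0.0044 M.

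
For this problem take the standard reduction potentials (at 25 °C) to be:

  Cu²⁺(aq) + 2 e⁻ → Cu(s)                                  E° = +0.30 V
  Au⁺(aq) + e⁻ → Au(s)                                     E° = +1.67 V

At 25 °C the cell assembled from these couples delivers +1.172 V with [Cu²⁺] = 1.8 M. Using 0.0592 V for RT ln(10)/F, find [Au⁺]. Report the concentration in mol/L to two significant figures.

0.00061 M

Au⁺/Au is the cathode, Cu²⁺/Cu the anode: E°cell = +1.37 V, n = 2.
Overall reaction: 2 Au⁺(aq) + Cu(s) → 2 Au(s) + Cu²⁺(aq); Q = [Cu²⁺]^1/[Au⁺]^2.
From E = E° − (0.0592/n) log Q: log Q = (E° − E)·n/0.0592 = (+1.37 − (+1.172))·2/0.0592 = 6.6892.
So 2·log[Au⁺] = 1·log(1.8) − log Q = 0.2553 − (6.6892) = -6.4339; log[Au⁺] = -6.4339 / 2 = -3.2170; [Au⁺] = 10^(-3.2170) ≈ 0.00061 M.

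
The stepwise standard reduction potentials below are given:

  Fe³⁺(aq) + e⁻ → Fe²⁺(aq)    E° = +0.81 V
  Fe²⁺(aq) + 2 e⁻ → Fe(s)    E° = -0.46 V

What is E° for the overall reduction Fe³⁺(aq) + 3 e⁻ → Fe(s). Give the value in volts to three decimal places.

-0.037 V

Since ΔG° = −nFE° is additive over sequential reductions, n₃E°₃ = n₁E°₁ + n₂E°₂.
E°₃ = (1×+0.81 + 2×-0.46) / 3 = (-0.110) / 3 = -0.037 V.
Simply averaging or adding the two E° values would be wrong; the electron-weighted sum is required.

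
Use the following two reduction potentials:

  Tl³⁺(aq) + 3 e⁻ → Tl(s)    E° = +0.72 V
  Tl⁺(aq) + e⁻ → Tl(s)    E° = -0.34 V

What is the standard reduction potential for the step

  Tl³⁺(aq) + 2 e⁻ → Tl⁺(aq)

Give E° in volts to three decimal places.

+1.250 V

Sequential free energies add, so n₃E°₃ = n₁E°₁ + n₂E°₂.
With n₃ = 3, and the known step contributing 1×(-0.34) V, the unknown satisfies 2·E° = 3×(+0.72) − 1×(-0.34) = +2.500.
E° = +2.500 / 2 = +1.250 V.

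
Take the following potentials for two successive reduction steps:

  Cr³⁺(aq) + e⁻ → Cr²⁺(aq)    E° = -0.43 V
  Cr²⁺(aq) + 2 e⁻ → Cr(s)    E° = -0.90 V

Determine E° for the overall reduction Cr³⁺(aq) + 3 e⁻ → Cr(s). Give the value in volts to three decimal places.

Since ΔG° = −nFE° is additive over sequential reductions, n₃E°₃ = n₁E°₁ + n₂E°₂.
E°₃ = (1×-0.43 + 2×-0.90) / 3 = (-2.230) / 3 = -0.743 V.

-0.743 V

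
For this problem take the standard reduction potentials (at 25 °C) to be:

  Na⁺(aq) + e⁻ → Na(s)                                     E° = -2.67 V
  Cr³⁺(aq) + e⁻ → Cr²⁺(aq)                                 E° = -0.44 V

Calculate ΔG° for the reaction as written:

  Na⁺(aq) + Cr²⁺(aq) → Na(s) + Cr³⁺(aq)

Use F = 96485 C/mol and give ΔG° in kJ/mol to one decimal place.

As written, Na⁺/Na is reduced (cathode) and Cr³⁺/Cr²⁺ is oxidised (anode), so E°cell = (-2.67) − (-0.44) = -2.23 V.
Balancing electrons gives n = 1.
ΔG° = −nFE° = −(1)(96485)(-2.23) = 215,162 J = +215.2 kJ/mol.

+215.2 kJ/mol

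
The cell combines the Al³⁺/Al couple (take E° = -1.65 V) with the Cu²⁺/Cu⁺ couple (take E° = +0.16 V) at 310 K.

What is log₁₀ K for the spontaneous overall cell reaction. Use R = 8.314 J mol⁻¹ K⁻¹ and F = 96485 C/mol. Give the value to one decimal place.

Cathode: Cu²⁺/Cu⁺; anode: Al³⁺/Al. E°cell = (+0.16) − (-1.65) = +1.81 V, with n = 3.
ΔG° = −nFE° = −RT ln K, so ln K = nFE°/(RT) = (3)(96485)(+1.81) / ((8.314)(310)) = 203.277.
log₁₀ K = 203.277 / ln 10 = 88.3.

88.3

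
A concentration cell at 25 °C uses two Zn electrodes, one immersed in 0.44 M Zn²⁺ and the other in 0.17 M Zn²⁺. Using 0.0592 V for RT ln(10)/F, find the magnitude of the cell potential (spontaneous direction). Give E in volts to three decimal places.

+0.012 V

For a concentration cell E°cell = 0. The 0.44 M side is the cathode (reduction is favoured where [Zn²⁺] is higher).
With n = 2, E = −(0.0592/2) log([Zn²⁺]ₐₙ/[Zn²⁺]꜀ₐₜ) = −(0.0592/2) log(0.17/0.44) = −(0.0592/2)(-0.413) = +0.012 V.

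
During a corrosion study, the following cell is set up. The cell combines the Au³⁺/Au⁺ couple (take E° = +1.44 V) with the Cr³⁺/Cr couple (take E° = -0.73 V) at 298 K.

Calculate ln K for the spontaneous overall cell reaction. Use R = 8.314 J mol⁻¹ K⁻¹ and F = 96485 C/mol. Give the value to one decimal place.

507.0

Cathode: Au³⁺/Au⁺; anode: Cr³⁺/Cr. E°cell = (+1.44) − (-0.73) = +2.17 V, with n = 6.
ΔG° = −nFE° = −RT ln K, so ln K = nFE°/(RT) = (6)(96485)(+2.17) / ((8.314)(298)) = 507.043.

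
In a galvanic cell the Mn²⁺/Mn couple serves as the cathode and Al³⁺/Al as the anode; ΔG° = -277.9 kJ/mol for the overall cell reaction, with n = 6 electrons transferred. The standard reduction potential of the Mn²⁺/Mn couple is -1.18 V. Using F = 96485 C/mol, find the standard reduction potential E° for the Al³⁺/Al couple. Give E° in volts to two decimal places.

E°cell = −ΔG°/(nF) = −(-277.9×10³)/((6)(96485)) = +0.480 V.
Since Mn²⁺/Mn is the cathode and Al³⁺/Al the anode, E°cell = E°(Mn²⁺/Mn) − E°(Al³⁺/Al).
So E°(Al³⁺/Al) = E°(Mn²⁺/Mn) − E°cell = (-1.18) − (+0.480) = -1.66 V.

-1.66 V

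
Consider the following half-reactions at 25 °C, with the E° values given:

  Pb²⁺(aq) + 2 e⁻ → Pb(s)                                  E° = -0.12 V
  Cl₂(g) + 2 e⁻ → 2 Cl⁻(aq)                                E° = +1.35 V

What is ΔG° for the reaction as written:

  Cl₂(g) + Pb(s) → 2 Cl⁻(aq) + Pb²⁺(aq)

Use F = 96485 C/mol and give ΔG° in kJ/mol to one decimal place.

As written, Cl₂/Cl⁻ is reduced (cathode) and Pb²⁺/Pb is oxidised (anode), so E°cell = (+1.35) − (-0.12) = +1.47 V.
Balancing electrons gives n = 2.
ΔG° = −nFE° = −(2)(96485)(+1.47) = -283,666 J = -283.7 kJ/mol.

-283.7 kJ/mol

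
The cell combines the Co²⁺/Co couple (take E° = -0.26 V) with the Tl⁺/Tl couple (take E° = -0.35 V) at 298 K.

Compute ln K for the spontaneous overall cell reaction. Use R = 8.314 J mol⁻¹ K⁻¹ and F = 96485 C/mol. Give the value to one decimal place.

Cathode: Co²⁺/Co; anode: Tl⁺/Tl. E°cell = (-0.26) − (-0.35) = +0.09 V, with n = 2.
ΔG° = −nFE° = −RT ln K, so ln K = nFE°/(RT) = (2)(96485)(+0.09) / ((8.314)(298)) = 7.010.

7.0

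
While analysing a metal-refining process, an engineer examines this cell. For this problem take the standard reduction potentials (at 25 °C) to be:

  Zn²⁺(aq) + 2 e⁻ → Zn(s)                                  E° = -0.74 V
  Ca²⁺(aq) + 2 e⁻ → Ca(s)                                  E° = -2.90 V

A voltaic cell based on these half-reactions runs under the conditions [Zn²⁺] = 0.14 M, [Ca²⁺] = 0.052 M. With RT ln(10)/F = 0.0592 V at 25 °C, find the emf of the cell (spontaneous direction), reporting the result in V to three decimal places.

Zn²⁺/Zn is the cathode (higher E°), Ca²⁺/Ca the anode: E°cell = -0.74 − (-2.90) = +2.16 V, n = 2.
Overall: Zn²⁺(aq) + Ca(s) → Zn(s) + Ca²⁺(aq)
Q = [Ca²⁺] / ([Zn²⁺]); log Q = -0.430.
E = E° − (0.0592/n) log Q = +2.16 − (0.0592/2)(-0.430) = +2.173 V.

+2.173 V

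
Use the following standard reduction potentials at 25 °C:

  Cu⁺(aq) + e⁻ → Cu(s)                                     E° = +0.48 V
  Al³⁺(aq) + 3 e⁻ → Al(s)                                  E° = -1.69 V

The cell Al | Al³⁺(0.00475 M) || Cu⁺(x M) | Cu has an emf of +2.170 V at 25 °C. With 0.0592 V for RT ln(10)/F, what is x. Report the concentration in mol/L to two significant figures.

Cu⁺/Cu is the cathode, Al³⁺/Al the anode: E°cell = +2.17 V, n = 3.
Overall reaction: 3 Cu⁺(aq) + Al(s) → 3 Cu(s) + Al³⁺(aq); Q = [Al³⁺]^1/[Cu⁺]^3.
From E = E° − (0.0592/n) log Q: log Q = (E° − E)·n/0.0592 = (+2.17 − (+2.170))·3/0.0592 = 0.0000.
So 3·log[Cu⁺] = 1·log(0.00475) − log Q = -2.3233 − (0.0000) = -2.3233; log[Cu⁺] = -2.3233 / 3 = -0.7744; [Cu⁺] = 10^(-0.7744) ≈ 0.17 M.

0.17 M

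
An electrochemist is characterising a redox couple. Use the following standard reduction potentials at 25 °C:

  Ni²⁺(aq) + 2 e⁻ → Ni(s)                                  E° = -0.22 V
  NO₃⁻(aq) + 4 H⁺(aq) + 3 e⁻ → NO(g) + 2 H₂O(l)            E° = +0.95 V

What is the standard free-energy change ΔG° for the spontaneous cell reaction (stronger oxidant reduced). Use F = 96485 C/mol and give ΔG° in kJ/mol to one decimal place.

-677.3 kJ/mol

NO₃⁻/NO (E° = +0.95 V) is the cathode; Ni²⁺/Ni (E° = -0.22 V) is the anode, so E°cell = +1.17 V.
Balancing electrons gives n = 6 (lcm of 3 and 2).
ΔG° = −nFE° = −(6)(96485)(+1.17) = -677,325 J = -677.3 kJ/mol.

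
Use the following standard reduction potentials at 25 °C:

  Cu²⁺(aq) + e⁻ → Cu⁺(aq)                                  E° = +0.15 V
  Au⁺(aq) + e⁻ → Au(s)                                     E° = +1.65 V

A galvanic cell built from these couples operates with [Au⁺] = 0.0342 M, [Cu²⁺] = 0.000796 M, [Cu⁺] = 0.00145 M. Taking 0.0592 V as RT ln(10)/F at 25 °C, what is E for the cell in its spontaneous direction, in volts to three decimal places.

Au⁺/Au is the cathode (higher E°), Cu²⁺/Cu⁺ the anode: E°cell = +1.65 − (+0.15) = +1.50 V, n = 1.
Overall: Au⁺(aq) + Cu⁺(aq) → Au(s) + Cu²⁺(aq)
Q = [Cu²⁺] / ([Au⁺]·[Cu⁺]); log Q = 1.206.
E = E° − (0.0592/n) log Q = +1.50 − (0.0592/1)(1.206) = +1.429 V.

+1.429 V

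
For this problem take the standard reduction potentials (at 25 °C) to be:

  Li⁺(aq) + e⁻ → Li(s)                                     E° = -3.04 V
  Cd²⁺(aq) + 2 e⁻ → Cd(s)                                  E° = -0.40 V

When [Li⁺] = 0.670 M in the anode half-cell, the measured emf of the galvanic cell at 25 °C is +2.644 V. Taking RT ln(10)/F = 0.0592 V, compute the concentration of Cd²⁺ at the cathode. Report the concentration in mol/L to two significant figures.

Cd²⁺/Cd is the cathode, Li⁺/Li the anode: E°cell = +2.64 V, n = 2.
Overall reaction: Cd²⁺(aq) + 2 Li(s) → Cd(s) + 2 Li⁺(aq); Q = [Li⁺]^2/[Cd²⁺]^1.
From E = E° − (0.0592/n) log Q: log Q = (E° − E)·n/0.0592 = (+2.64 − (+2.644))·2/0.0592 = -0.1351.
So 1·log[Cd²⁺] = 2·log(0.67) − log Q = -0.3479 − (-0.1351) = -0.2128; [Cd²⁺] = 10^(-0.2128) ≈ 0.61 M.

0.61 M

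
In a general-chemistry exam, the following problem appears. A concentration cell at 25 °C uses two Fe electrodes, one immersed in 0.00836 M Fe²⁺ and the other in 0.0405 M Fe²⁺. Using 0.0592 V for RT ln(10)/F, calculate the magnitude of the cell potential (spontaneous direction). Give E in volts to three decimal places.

+0.020 V

For a concentration cell E°cell = 0. The 0.0405 M side is the cathode (reduction is favoured where [Fe²⁺] is higher).
With n = 2, E = −(0.0592/2) log([Fe²⁺]ₐₙ/[Fe²⁺]꜀ₐₜ) = −(0.0592/2) log(0.00836/0.0405) = −(0.0592/2)(-0.685) = +0.020 V.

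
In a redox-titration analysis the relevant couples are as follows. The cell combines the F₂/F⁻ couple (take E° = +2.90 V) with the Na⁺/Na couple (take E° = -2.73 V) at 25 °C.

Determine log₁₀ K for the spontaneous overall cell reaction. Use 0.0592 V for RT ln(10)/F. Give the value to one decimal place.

190.2

Cathode: F₂/F⁻; anode: Na⁺/Na. E°cell = +5.63 V, n = 2.
log K = nE°cell / 0.0592 = (2)(+5.63) / 0.0592 = 190.2.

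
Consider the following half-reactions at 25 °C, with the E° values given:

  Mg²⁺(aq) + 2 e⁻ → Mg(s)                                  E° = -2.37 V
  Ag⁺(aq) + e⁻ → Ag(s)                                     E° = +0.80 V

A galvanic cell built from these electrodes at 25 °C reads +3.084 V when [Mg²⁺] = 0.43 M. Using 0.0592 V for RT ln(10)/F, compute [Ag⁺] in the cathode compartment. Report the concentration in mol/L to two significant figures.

0.023 M

Ag⁺/Ag is the cathode, Mg²⁺/Mg the anode: E°cell = +3.17 V, n = 2.
Overall reaction: 2 Ag⁺(aq) + Mg(s) → 2 Ag(s) + Mg²⁺(aq); Q = [Mg²⁺]^1/[Ag⁺]^2.
From E = E° − (0.0592/n) log Q: log Q = (E° − E)·n/0.0592 = (+3.17 − (+3.084))·2/0.0592 = 2.9054.
So 2·log[Ag⁺] = 1·log(0.43) − log Q = -0.3665 − (2.9054) = -3.2719; log[Ag⁺] = -3.2719 / 2 = -1.6360; [Ag⁺] = 10^(-1.6360) ≈ 0.023 M.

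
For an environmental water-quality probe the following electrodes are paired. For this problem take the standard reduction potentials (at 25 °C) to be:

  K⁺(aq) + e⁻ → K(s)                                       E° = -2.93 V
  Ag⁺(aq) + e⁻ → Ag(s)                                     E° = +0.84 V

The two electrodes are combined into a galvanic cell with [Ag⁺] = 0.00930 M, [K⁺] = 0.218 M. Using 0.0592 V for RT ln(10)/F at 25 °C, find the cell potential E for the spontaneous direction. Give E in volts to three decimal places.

Ag⁺/Ag is the cathode (higher E°), K⁺/K the anode: E°cell = +0.84 − (-2.93) = +3.77 V, n = 1.
Overall: Ag⁺(aq) + K(s) → Ag(s) + K⁺(aq)
Q = [K⁺] / ([Ag⁺]); log Q = 1.370.
E = E° − (0.0592/n) log Q = +3.77 − (0.0592/1)(1.370) = +3.689 V.

+3.689 V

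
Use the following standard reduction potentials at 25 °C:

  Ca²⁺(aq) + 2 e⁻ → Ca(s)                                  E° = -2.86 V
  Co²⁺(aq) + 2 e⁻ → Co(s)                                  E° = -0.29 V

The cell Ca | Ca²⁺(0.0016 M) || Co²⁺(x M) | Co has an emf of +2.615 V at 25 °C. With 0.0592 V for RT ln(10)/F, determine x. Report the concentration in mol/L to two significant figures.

0.053 M

Co²⁺/Co is the cathode, Ca²⁺/Ca the anode: E°cell = +2.57 V, n = 2.
Overall reaction: Co²⁺(aq) + Ca(s) → Co(s) + Ca²⁺(aq); Q = [Ca²⁺]^1/[Co²⁺]^1.
From E = E° − (0.0592/n) log Q: log Q = (E° − E)·n/0.0592 = (+2.57 − (+2.615))·2/0.0592 = -1.5203.
So 1·log[Co²⁺] = 1·log(0.0016) − log Q = -2.7959 − (-1.5203) = -1.2756; [Co²⁺] = 10^(-1.2756) ≈ 0.053 M.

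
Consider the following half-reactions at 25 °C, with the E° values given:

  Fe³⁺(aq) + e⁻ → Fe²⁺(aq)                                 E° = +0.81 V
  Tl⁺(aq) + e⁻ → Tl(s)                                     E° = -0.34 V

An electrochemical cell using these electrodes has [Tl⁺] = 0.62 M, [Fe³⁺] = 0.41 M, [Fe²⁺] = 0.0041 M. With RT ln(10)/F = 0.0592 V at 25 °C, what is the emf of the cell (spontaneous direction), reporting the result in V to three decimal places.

Fe³⁺/Fe²⁺ is the cathode (higher E°), Tl⁺/Tl the anode: E°cell = +0.81 − (-0.34) = +1.15 V, n = 1.
Overall: Fe³⁺(aq) + Tl(s) → Fe²⁺(aq) + Tl⁺(aq)
Q = [Fe²⁺]·[Tl⁺] / ([Fe³⁺]); log Q = -2.208.
E = E° − (0.0592/n) log Q = +1.15 − (0.0592/1)(-2.208) = +1.281 V.

+1.281 V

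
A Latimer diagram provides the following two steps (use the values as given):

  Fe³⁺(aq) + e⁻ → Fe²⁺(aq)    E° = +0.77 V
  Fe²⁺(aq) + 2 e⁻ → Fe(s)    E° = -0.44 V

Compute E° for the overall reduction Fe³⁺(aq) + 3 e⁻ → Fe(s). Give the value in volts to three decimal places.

Since ΔG° = −nFE° is additive over sequential reductions, n₃E°₃ = n₁E°₁ + n₂E°₂.
E°₃ = (1×+0.77 + 2×-0.44) / 3 = (-0.110) / 3 = -0.037 V.
Simply averaging or adding the two E° values would be wrong; the electron-weighted sum is required.

-0.037 V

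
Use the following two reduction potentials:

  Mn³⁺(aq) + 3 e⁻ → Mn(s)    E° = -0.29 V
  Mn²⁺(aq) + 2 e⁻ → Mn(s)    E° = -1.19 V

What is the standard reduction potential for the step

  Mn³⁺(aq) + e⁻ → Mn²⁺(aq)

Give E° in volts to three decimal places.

+1.510 V

Sequential free energies add, so n₃E°₃ = n₁E°₁ + n₂E°₂.
With n₃ = 3, and the known step contributing 2×(-1.19) V, the unknown satisfies 1·E° = 3×(-0.29) − 2×(-1.19) = +1.510.
E° = +1.510 / 1 = +1.510 V.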